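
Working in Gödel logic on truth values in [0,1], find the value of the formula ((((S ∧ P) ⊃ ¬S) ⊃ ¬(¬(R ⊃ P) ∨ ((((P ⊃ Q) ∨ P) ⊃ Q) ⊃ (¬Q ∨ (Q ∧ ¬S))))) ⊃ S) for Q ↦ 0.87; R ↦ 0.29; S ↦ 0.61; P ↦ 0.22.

0.61

(S ∧ P) = min(0.61, 0.22) = 0.22
¬S: Gödel ¬ of 0.61 = 0 (operand ≠ 0)
((S ∧ P) ⊃ ¬S): 0.22 > 0, so result = 0
(R ⊃ P): 0.29 > 0.22, so result = 0.22
¬(R ⊃ P): Gödel ¬ of 0.22 = 0 (operand ≠ 0)
(P ⊃ Q): 0.22 ≤ 0.87, so result = 1
((P ⊃ Q) ∨ P) = max(1, 0.22) = 1
(((P ⊃ Q) ∨ P) ⊃ Q): 1 > 0.87, so result = 0.87
¬Q: Gödel ¬ of 0.87 = 0 (operand ≠ 0)
¬S: Gödel ¬ of 0.61 = 0 (operand ≠ 0)
(Q ∧ ¬S) = min(0.87, 0) = 0
(¬Q ∨ (Q ∧ ¬S)) = max(0, 0) = 0
((((P ⊃ Q) ∨ P) ⊃ Q) ⊃ (¬Q ∨ (Q ∧ ¬S))): 0.87 > 0, so result = 0
(¬(R ⊃ P) ∨ ((((P ⊃ Q) ∨ P) ⊃ Q) ⊃ (¬Q ∨ (Q ∧ ¬S)))) = max(0, 0) = 0
¬(¬(R ⊃ P) ∨ ((((P ⊃ Q) ∨ P) ⊃ Q) ⊃ (¬Q ∨ (Q ∧ ¬S)))): Gödel ¬ of 0 = 1 (operand is 0)
(((S ∧ P) ⊃ ¬S) ⊃ ¬(¬(R ⊃ P) ∨ ((((P ⊃ Q) ∨ P) ⊃ Q) ⊃ (¬Q ∨ (Q ∧ ¬S))))): 0 ≤ 1, so result = 1
((((S ∧ P) ⊃ ¬S) ⊃ ¬(¬(R ⊃ P) ∨ ((((P ⊃ Q) ∨ P) ⊃ Q) ⊃ (¬Q ∨ (Q ∧ ¬S))))) ⊃ S): 1 > 0.61, so result = 0.61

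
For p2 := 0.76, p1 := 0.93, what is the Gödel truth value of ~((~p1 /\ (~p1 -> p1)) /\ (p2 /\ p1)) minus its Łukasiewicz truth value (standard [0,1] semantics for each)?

Gödel evaluation:
  ~p1: Gödel ¬ of 0.93 = 0 (operand ≠ 0)
  ~p1: Gödel ¬ of 0.93 = 0 (operand ≠ 0)
  (~p1 -> p1): 0 ≤ 0.93, so result = 1
  (~p1 /\ (~p1 -> p1)) = min(0, 1) = 0
  (p2 /\ p1) = min(0.76, 0.93) = 0.76
  ((~p1 /\ (~p1 -> p1)) /\ (p2 /\ p1)) = min(0, 0.76) = 0
  ~((~p1 /\ (~p1 -> p1)) /\ (p2 /\ p1)): Gödel ¬ of 0 = 1 (operand is 0)
  Gödel value = 1
Łukasiewicz evaluation:
  ~p1: Łukasiewicz ¬ gives 1 − 0.93 = 0.07
  ~p1: Łukasiewicz ¬ gives 1 − 0.93 = 0.07
  (~p1 -> p1): min(1, 1 − 0.07 + 0.93) = 1
  (~p1 /\ (~p1 -> p1)) = min(0.07, 1) = 0.07
  (p2 /\ p1) = min(0.76, 0.93) = 0.76
  ((~p1 /\ (~p1 -> p1)) /\ (p2 /\ p1)) = min(0.07, 0.76) = 0.07
  ~((~p1 /\ (~p1 -> p1)) /\ (p2 /\ p1)): Łukasiewicz ¬ gives 1 − 0.07 = 0.93
  Łukasiewicz value = 0.93
Difference: 1 − 0.93 = 0.07

0.07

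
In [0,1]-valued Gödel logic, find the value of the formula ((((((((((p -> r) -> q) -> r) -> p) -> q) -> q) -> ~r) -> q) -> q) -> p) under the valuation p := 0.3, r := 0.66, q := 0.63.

(p -> r): 0.3 ≤ 0.66, so result = 1
((p -> r) -> q): 1 > 0.63, so result = 0.63
(((p -> r) -> q) -> r): 0.63 ≤ 0.66, so result = 1
((((p -> r) -> q) -> r) -> p): 1 > 0.3, so result = 0.3
(((((p -> r) -> q) -> r) -> p) -> q): 0.3 ≤ 0.63, so result = 1
((((((p -> r) -> q) -> r) -> p) -> q) -> q): 1 > 0.63, so result = 0.63
~r: Gödel ¬ of 0.66 = 0 (operand ≠ 0)
(((((((p -> r) -> q) -> r) -> p) -> q) -> q) -> ~r): 0.63 > 0, so result = 0
((((((((p -> r) -> q) -> r) -> p) -> q) -> q) -> ~r) -> q): 0 ≤ 0.63, so result = 1
(((((((((p -> r) -> q) -> r) -> p) -> q) -> q) -> ~r) -> q) -> q): 1 > 0.63, so result = 0.63
((((((((((p -> r) -> q) -> r) -> p) -> q) -> q) -> ~r) -> q) -> q) -> p): 0.63 > 0.3, so result = 0.3

0.30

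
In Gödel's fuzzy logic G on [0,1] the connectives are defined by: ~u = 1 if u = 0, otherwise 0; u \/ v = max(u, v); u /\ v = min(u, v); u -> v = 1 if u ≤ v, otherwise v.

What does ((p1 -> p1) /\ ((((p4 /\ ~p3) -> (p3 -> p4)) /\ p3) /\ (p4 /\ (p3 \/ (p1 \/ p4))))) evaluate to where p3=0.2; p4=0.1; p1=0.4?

0.10

(p1 -> p1): 0.4 ≤ 0.4, so result = 1
~p3: Gödel ¬ of 0.2 = 0 (operand ≠ 0)
(p4 /\ ~p3) = min(0.1, 0) = 0
(p3 -> p4): 0.2 > 0.1, so result = 0.1
((p4 /\ ~p3) -> (p3 -> p4)): 0 ≤ 0.1, so result = 1
(((p4 /\ ~p3) -> (p3 -> p4)) /\ p3) = min(1, 0.2) = 0.2
(p1 \/ p4) = max(0.4, 0.1) = 0.4
(p3 \/ (p1 \/ p4)) = max(0.2, 0.4) = 0.4
(p4 /\ (p3 \/ (p1 \/ p4))) = min(0.1, 0.4) = 0.1
((((p4 /\ ~p3) -> (p3 -> p4)) /\ p3) /\ (p4 /\ (p3 \/ (p1 \/ p4)))) = min(0.2, 0.1) = 0.1
((p1 -> p1) /\ ((((p4 /\ ~p3) -> (p3 -> p4)) /\ p3) /\ (p4 /\ (p3 \/ (p1 \/ p4))))) = min(1, 0.1) = 0.1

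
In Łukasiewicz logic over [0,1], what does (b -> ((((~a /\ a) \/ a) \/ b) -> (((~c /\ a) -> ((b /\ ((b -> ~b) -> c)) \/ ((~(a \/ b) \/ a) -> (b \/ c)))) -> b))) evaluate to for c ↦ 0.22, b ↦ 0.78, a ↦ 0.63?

1.00

~a: Łukasiewicz ¬ gives 1 − 0.63 = 0.37
(~a /\ a) = min(0.37, 0.63) = 0.37
((~a /\ a) \/ a) = max(0.37, 0.63) = 0.63
(((~a /\ a) \/ a) \/ b) = max(0.63, 0.78) = 0.78
~c: Łukasiewicz ¬ gives 1 − 0.22 = 0.78
(~c /\ a) = min(0.78, 0.63) = 0.63
~b: Łukasiewicz ¬ gives 1 − 0.78 = 0.22
(b -> ~b): min(1, 1 − 0.78 + 0.22) = 0.44
((b -> ~b) -> c): min(1, 1 − 0.44 + 0.22) = 0.78
(b /\ ((b -> ~b) -> c)) = min(0.78, 0.78) = 0.78
(a \/ b) = max(0.63, 0.78) = 0.78
~(a \/ b): Łukasiewicz ¬ gives 1 − 0.78 = 0.22
(~(a \/ b) \/ a) = max(0.22, 0.63) = 0.63
(b \/ c) = max(0.78, 0.22) = 0.78
((~(a \/ b) \/ a) -> (b \/ c)): min(1, 1 − 0.63 + 0.78) = 1
((b /\ ((b -> ~b) -> c)) \/ ((~(a \/ b) \/ a) -> (b \/ c))) = max(0.78, 1) = 1
((~c /\ a) -> ((b /\ ((b -> ~b) -> c)) \/ ((~(a \/ b) \/ a) -> (b \/ c)))): min(1, 1 − 0.63 + 1) = 1
(((~c /\ a) -> ((b /\ ((b -> ~b) -> c)) \/ ((~(a \/ b) \/ a) -> (b \/ c)))) -> b): min(1, 1 − 1 + 0.78) = 0.78
((((~a /\ a) \/ a) \/ b) -> (((~c /\ a) -> ((b /\ ((b -> ~b) -> c)) \/ ((~(a \/ b) \/ a) -> (b \/ c)))) -> b)): min(1, 1 − 0.78 + 0.78) = 1
(b -> ((((~a /\ a) \/ a) \/ b) -> (((~c /\ a) -> ((b /\ ((b -> ~b) -> c)) \/ ((~(a \/ b) \/ a) -> (b \/ c)))) -> b))): min(1, 1 − 0.78 + 1) = 1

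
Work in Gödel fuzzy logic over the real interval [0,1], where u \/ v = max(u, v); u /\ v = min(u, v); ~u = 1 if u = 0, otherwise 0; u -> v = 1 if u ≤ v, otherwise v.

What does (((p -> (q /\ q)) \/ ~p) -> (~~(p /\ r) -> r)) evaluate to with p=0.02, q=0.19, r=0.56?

(q /\ q) = min(0.19, 0.19) = 0.19
(p -> (q /\ q)): 0.02 ≤ 0.19, so result = 1
~p: Gödel ¬ of 0.02 = 0 (operand ≠ 0)
((p -> (q /\ q)) \/ ~p) = max(1, 0) = 1
(p /\ r) = min(0.02, 0.56) = 0.02
~(p /\ r): Gödel ¬ of 0.02 = 0 (operand ≠ 0)
~~(p /\ r): Gödel ¬ of 0 = 1 (operand is 0)
(~~(p /\ r) -> r): 1 > 0.56, so result = 0.56
(((p -> (q /\ q)) \/ ~p) -> (~~(p /\ r) -> r)): 1 > 0.56, so result = 0.56

0.56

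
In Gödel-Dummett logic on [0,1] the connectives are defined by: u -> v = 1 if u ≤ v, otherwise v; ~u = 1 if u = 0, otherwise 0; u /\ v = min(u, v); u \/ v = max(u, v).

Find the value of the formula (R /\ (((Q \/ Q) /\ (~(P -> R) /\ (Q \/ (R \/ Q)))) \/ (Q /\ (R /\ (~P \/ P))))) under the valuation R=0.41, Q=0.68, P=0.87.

(Q \/ Q) = max(0.68, 0.68) = 0.68
(P -> R): 0.87 > 0.41, so result = 0.41
~(P -> R): Gödel ¬ of 0.41 = 0 (operand ≠ 0)
(R \/ Q) = max(0.41, 0.68) = 0.68
(Q \/ (R \/ Q)) = max(0.68, 0.68) = 0.68
(~(P -> R) /\ (Q \/ (R \/ Q))) = min(0, 0.68) = 0
((Q \/ Q) /\ (~(P -> R) /\ (Q \/ (R \/ Q)))) = min(0.68, 0) = 0
~P: Gödel ¬ of 0.87 = 0 (operand ≠ 0)
(~P \/ P) = max(0, 0.87) = 0.87
(R /\ (~P \/ P)) = min(0.41, 0.87) = 0.41
(Q /\ (R /\ (~P \/ P))) = min(0.68, 0.41) = 0.41
(((Q \/ Q) /\ (~(P -> R) /\ (Q \/ (R \/ Q)))) \/ (Q /\ (R /\ (~P \/ P)))) = max(0, 0.41) = 0.41
(R /\ (((Q \/ Q) /\ (~(P -> R) /\ (Q \/ (R \/ Q)))) \/ (Q /\ (R /\ (~P \/ P))))) = min(0.41, 0.41) = 0.41

0.41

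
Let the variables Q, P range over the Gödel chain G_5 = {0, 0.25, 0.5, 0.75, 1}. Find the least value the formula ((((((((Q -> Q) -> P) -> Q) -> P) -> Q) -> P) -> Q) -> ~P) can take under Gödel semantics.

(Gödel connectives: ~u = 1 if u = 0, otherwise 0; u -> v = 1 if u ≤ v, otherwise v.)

The minimum is attained at Q = 0.25, P = 0.25:
  (Q -> Q): 0.25 ≤ 0.25, so result = 1
  ((Q -> Q) -> P): 1 > 0.25, so result = 0.25
  (((Q -> Q) -> P) -> Q): 0.25 ≤ 0.25, so result = 1
  ((((Q -> Q) -> P) -> Q) -> P): 1 > 0.25, so result = 0.25
  (((((Q -> Q) -> P) -> Q) -> P) -> Q): 0.25 ≤ 0.25, so result = 1
  ((((((Q -> Q) -> P) -> Q) -> P) -> Q) -> P): 1 > 0.25, so result = 0.25
  (((((((Q -> Q) -> P) -> Q) -> P) -> Q) -> P) -> Q): 0.25 ≤ 0.25, so result = 1
  ~P: Gödel ¬ of 0.25 = 0 (operand ≠ 0)
  ((((((((Q -> Q) -> P) -> Q) -> P) -> Q) -> P) -> Q) -> ~P): 1 > 0, so result = 0
Checking all 25 assignments confirms none give a value below 0.00.

0.00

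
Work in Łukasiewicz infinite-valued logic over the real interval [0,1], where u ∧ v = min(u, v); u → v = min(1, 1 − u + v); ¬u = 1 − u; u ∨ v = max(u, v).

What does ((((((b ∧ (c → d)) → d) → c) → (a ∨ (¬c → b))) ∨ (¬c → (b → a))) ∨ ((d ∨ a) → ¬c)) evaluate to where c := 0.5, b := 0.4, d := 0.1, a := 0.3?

(c → d): min(1, 1 − 0.5 + 0.1) = 0.6
(b ∧ (c → d)) = min(0.4, 0.6) = 0.4
((b ∧ (c → d)) → d): min(1, 1 − 0.4 + 0.1) = 0.7
(((b ∧ (c → d)) → d) → c): min(1, 1 − 0.7 + 0.5) = 0.8
¬c: Łukasiewicz ¬ gives 1 − 0.5 = 0.5
(¬c → b): min(1, 1 − 0.5 + 0.4) = 0.9
(a ∨ (¬c → b)) = max(0.3, 0.9) = 0.9
((((b ∧ (c → d)) → d) → c) → (a ∨ (¬c → b))): min(1, 1 − 0.8 + 0.9) = 1
¬c: Łukasiewicz ¬ gives 1 − 0.5 = 0.5
(b → a): min(1, 1 − 0.4 + 0.3) = 0.9
(¬c → (b → a)): min(1, 1 − 0.5 + 0.9) = 1
(((((b ∧ (c → d)) → d) → c) → (a ∨ (¬c → b))) ∨ (¬c → (b → a))) = max(1, 1) = 1
(d ∨ a) = max(0.1, 0.3) = 0.3
¬c: Łukasiewicz ¬ gives 1 − 0.5 = 0.5
((d ∨ a) → ¬c): min(1, 1 − 0.3 + 0.5) = 1
((((((b ∧ (c → d)) → d) → c) → (a ∨ (¬c → b))) ∨ (¬c → (b → a))) ∨ ((d ∨ a) → ¬c)) = max(1, 1) = 1

1.00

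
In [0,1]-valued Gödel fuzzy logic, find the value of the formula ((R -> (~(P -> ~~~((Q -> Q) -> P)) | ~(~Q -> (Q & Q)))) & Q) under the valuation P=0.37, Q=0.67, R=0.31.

(Q -> Q): 0.67 ≤ 0.67, so result = 1
((Q -> Q) -> P): 1 > 0.37, so result = 0.37
~((Q -> Q) -> P): Gödel ¬ of 0.37 = 0 (operand ≠ 0)
~~((Q -> Q) -> P): Gödel ¬ of 0 = 1 (operand is 0)
~~~((Q -> Q) -> P): Gödel ¬ of 1 = 0 (operand ≠ 0)
(P -> ~~~((Q -> Q) -> P)): 0.37 > 0, so result = 0
~(P -> ~~~((Q -> Q) -> P)): Gödel ¬ of 0 = 1 (operand is 0)
~Q: Gödel ¬ of 0.67 = 0 (operand ≠ 0)
(Q & Q) = min(0.67, 0.67) = 0.67
(~Q -> (Q & Q)): 0 ≤ 0.67, so result = 1
~(~Q -> (Q & Q)): Gödel ¬ of 1 = 0 (operand ≠ 0)
(~(P -> ~~~((Q -> Q) -> P)) | ~(~Q -> (Q & Q))) = max(1, 0) = 1
(R -> (~(P -> ~~~((Q -> Q) -> P)) | ~(~Q -> (Q & Q)))): 0.31 ≤ 1, so result = 1
((R -> (~(P -> ~~~((Q -> Q) -> P)) | ~(~Q -> (Q & Q)))) & Q) = min(1, 0.67) = 0.67

0.67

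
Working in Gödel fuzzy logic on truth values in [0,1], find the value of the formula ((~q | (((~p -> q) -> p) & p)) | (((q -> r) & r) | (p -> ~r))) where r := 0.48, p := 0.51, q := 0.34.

0.51

~q: Gödel ¬ of 0.34 = 0 (operand ≠ 0)
~p: Gödel ¬ of 0.51 = 0 (operand ≠ 0)
(~p -> q): 0 ≤ 0.34, so result = 1
((~p -> q) -> p): 1 > 0.51, so result = 0.51
(((~p -> q) -> p) & p) = min(0.51, 0.51) = 0.51
(~q | (((~p -> q) -> p) & p)) = max(0, 0.51) = 0.51
(q -> r): 0.34 ≤ 0.48, so result = 1
((q -> r) & r) = min(1, 0.48) = 0.48
~r: Gödel ¬ of 0.48 = 0 (operand ≠ 0)
(p -> ~r): 0.51 > 0, so result = 0
(((q -> r) & r) | (p -> ~r)) = max(0.48, 0) = 0.48
((~q | (((~p -> q) -> p) & p)) | (((q -> r) & r) | (p -> ~r))) = max(0.51, 0.48) = 0.51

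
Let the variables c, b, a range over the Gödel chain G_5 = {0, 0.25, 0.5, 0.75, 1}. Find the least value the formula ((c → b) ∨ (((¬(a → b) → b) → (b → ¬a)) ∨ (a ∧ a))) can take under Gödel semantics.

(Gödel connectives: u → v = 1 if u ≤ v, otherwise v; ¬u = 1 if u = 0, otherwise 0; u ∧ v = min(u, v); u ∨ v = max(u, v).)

0.25

The minimum is attained at c = 0.5, b = 0.25, a = 0.25:
  (c → b): 0.5 > 0.25, so result = 0.25
  (a → b): 0.25 ≤ 0.25, so result = 1
  ¬(a → b): Gödel ¬ of 1 = 0 (operand ≠ 0)
  (¬(a → b) → b): 0 ≤ 0.25, so result = 1
  ¬a: Gödel ¬ of 0.25 = 0 (operand ≠ 0)
  (b → ¬a): 0.25 > 0, so result = 0
  ((¬(a → b) → b) → (b → ¬a)): 1 > 0, so result = 0
  (a ∧ a) = min(0.25, 0.25) = 0.25
  (((¬(a → b) → b) → (b → ¬a)) ∨ (a ∧ a)) = max(0, 0.25) = 0.25
  ((c → b) ∨ (((¬(a → b) → b) → (b → ¬a)) ∨ (a ∧ a))) = max(0.25, 0.25) = 0.25
Checking all 125 assignments confirms none give a value below 0.25.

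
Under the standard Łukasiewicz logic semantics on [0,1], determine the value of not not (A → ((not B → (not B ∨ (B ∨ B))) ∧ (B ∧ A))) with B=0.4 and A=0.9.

not B: Łukasiewicz ¬ gives 1 − 0.4 = 0.6
not B: Łukasiewicz ¬ gives 1 − 0.4 = 0.6
(B ∨ B) = max(0.4, 0.4) = 0.4
(not B ∨ (B ∨ B)) = max(0.6, 0.4) = 0.6
(not B → (not B ∨ (B ∨ B))): min(1, 1 − 0.6 + 0.6) = 1
(B ∧ A) = min(0.4, 0.9) = 0.4
((not B → (not B ∨ (B ∨ B))) ∧ (B ∧ A)) = min(1, 0.4) = 0.4
(A → ((not B → (not B ∨ (B ∨ B))) ∧ (B ∧ A))): min(1, 1 − 0.9 + 0.4) = 0.5
not (A → ((not B → (not B ∨ (B ∨ B))) ∧ (B ∧ A))): Łukasiewicz ¬ gives 1 − 0.5 = 0.5
not not (A → ((not B → (not B ∨ (B ∨ B))) ∧ (B ∧ A))): Łukasiewicz ¬ gives 1 − 0.5 = 0.5

0.50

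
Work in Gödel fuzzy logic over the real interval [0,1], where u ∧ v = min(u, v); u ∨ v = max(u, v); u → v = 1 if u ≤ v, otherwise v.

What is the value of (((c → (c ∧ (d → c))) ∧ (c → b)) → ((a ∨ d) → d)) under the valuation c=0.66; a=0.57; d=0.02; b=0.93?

0.02

(d → c): 0.02 ≤ 0.66, so result = 1
(c ∧ (d → c)) = min(0.66, 1) = 0.66
(c → (c ∧ (d → c))): 0.66 ≤ 0.66, so result = 1
(c → b): 0.66 ≤ 0.93, so result = 1
((c → (c ∧ (d → c))) ∧ (c → b)) = min(1, 1) = 1
(a ∨ d) = max(0.57, 0.02) = 0.57
((a ∨ d) → d): 0.57 > 0.02, so result = 0.02
(((c → (c ∧ (d → c))) ∧ (c → b)) → ((a ∨ d) → d)): 1 > 0.02, so result = 0.02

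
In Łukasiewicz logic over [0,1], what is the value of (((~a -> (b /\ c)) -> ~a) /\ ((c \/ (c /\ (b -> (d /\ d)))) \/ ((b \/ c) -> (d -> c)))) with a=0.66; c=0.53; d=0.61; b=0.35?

0.34

~a: Łukasiewicz ¬ gives 1 − 0.66 = 0.34
(b /\ c) = min(0.35, 0.53) = 0.35
(~a -> (b /\ c)): min(1, 1 − 0.34 + 0.35) = 1
~a: Łukasiewicz ¬ gives 1 − 0.66 = 0.34
((~a -> (b /\ c)) -> ~a): min(1, 1 − 1 + 0.34) = 0.34
(d /\ d) = min(0.61, 0.61) = 0.61
(b -> (d /\ d)): min(1, 1 − 0.35 + 0.61) = 1
(c /\ (b -> (d /\ d))) = min(0.53, 1) = 0.53
(c \/ (c /\ (b -> (d /\ d)))) = max(0.53, 0.53) = 0.53
(b \/ c) = max(0.35, 0.53) = 0.53
(d -> c): min(1, 1 − 0.61 + 0.53) = 0.92
((b \/ c) -> (d -> c)): min(1, 1 − 0.53 + 0.92) = 1
((c \/ (c /\ (b -> (d /\ d)))) \/ ((b \/ c) -> (d -> c))) = max(0.53, 1) = 1
(((~a -> (b /\ c)) -> ~a) /\ ((c \/ (c /\ (b -> (d /\ d)))) \/ ((b \/ c) -> (d -> c)))) = min(0.34, 1) = 0.34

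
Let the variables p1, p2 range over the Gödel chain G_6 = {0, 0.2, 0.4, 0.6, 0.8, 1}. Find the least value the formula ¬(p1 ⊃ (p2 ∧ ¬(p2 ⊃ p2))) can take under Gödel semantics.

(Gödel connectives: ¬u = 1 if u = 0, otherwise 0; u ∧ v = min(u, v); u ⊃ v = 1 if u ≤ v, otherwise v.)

The minimum is attained at p1 = 0, p2 = 0:
  (p2 ⊃ p2): 0 ≤ 0, so result = 1
  ¬(p2 ⊃ p2): Gödel ¬ of 1 = 0 (operand ≠ 0)
  (p2 ∧ ¬(p2 ⊃ p2)) = min(0, 0) = 0
  (p1 ⊃ (p2 ∧ ¬(p2 ⊃ p2))): 0 ≤ 0, so result = 1
  ¬(p1 ⊃ (p2 ∧ ¬(p2 ⊃ p2))): Gödel ¬ of 1 = 0 (operand ≠ 0)
Checking all 36 assignments confirms none give a value below 0.00.

0.00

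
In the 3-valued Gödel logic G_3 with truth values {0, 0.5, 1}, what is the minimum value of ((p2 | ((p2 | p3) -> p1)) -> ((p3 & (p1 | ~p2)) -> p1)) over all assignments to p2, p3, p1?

Every assignment gives 1. For instance at p2 = 0, p3 = 0, p1 = 0:
  (p2 | p3) = max(0, 0) = 0
  ((p2 | p3) -> p1): 0 ≤ 0, so result = 1
  (p2 | ((p2 | p3) -> p1)) = max(0, 1) = 1
  ~p2: Gödel ¬ of 0 = 1 (operand is 0)
  (p1 | ~p2) = max(0, 1) = 1
  (p3 & (p1 | ~p2)) = min(0, 1) = 0
  ((p3 & (p1 | ~p2)) -> p1): 0 ≤ 0, so result = 1
  ((p2 | ((p2 | p3) -> p1)) -> ((p3 & (p1 | ~p2)) -> p1)): 1 ≤ 1, so result = 1
All 27 assignments give value 1 — the formula is a G_3-tautology.

1.00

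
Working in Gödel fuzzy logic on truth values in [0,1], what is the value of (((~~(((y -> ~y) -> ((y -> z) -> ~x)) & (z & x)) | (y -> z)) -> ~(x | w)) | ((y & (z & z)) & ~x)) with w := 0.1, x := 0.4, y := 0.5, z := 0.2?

0.00

~y: Gödel ¬ of 0.5 = 0 (operand ≠ 0)
(y -> ~y): 0.5 > 0, so result = 0
(y -> z): 0.5 > 0.2, so result = 0.2
~x: Gödel ¬ of 0.4 = 0 (operand ≠ 0)
((y -> z) -> ~x): 0.2 > 0, so result = 0
((y -> ~y) -> ((y -> z) -> ~x)): 0 ≤ 0, so result = 1
(z & x) = min(0.2, 0.4) = 0.2
(((y -> ~y) -> ((y -> z) -> ~x)) & (z & x)) = min(1, 0.2) = 0.2
~(((y -> ~y) -> ((y -> z) -> ~x)) & (z & x)): Gödel ¬ of 0.2 = 0 (operand ≠ 0)
~~(((y -> ~y) -> ((y -> z) -> ~x)) & (z & x)): Gödel ¬ of 0 = 1 (operand is 0)
(y -> z): 0.5 > 0.2, so result = 0.2
(~~(((y -> ~y) -> ((y -> z) -> ~x)) & (z & x)) | (y -> z)) = max(1, 0.2) = 1
(x | w) = max(0.4, 0.1) = 0.4
~(x | w): Gödel ¬ of 0.4 = 0 (operand ≠ 0)
((~~(((y -> ~y) -> ((y -> z) -> ~x)) & (z & x)) | (y -> z)) -> ~(x | w)): 1 > 0, so result = 0
(z & z) = min(0.2, 0.2) = 0.2
(y & (z & z)) = min(0.5, 0.2) = 0.2
~x: Gödel ¬ of 0.4 = 0 (operand ≠ 0)
((y & (z & z)) & ~x) = min(0.2, 0) = 0
(((~~(((y -> ~y) -> ((y -> z) -> ~x)) & (z & x)) | (y -> z)) -> ~(x | w)) | ((y & (z & z)) & ~x)) = max(0, 0) = 0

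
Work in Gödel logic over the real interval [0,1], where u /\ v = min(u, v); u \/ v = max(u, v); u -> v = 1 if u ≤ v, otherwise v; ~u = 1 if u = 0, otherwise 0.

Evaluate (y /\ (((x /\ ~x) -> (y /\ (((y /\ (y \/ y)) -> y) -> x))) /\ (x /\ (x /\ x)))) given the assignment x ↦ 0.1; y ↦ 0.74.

0.10

~x: Gödel ¬ of 0.1 = 0 (operand ≠ 0)
(x /\ ~x) = min(0.1, 0) = 0
(y \/ y) = max(0.74, 0.74) = 0.74
(y /\ (y \/ y)) = min(0.74, 0.74) = 0.74
((y /\ (y \/ y)) -> y): 0.74 ≤ 0.74, so result = 1
(((y /\ (y \/ y)) -> y) -> x): 1 > 0.1, so result = 0.1
(y /\ (((y /\ (y \/ y)) -> y) -> x)) = min(0.74, 0.1) = 0.1
((x /\ ~x) -> (y /\ (((y /\ (y \/ y)) -> y) -> x))): 0 ≤ 0.1, so result = 1
(x /\ x) = min(0.1, 0.1) = 0.1
(x /\ (x /\ x)) = min(0.1, 0.1) = 0.1
(((x /\ ~x) -> (y /\ (((y /\ (y \/ y)) -> y) -> x))) /\ (x /\ (x /\ x))) = min(1, 0.1) = 0.1
(y /\ (((x /\ ~x) -> (y /\ (((y /\ (y \/ y)) -> y) -> x))) /\ (x /\ (x /\ x)))) = min(0.74, 0.1) = 0.1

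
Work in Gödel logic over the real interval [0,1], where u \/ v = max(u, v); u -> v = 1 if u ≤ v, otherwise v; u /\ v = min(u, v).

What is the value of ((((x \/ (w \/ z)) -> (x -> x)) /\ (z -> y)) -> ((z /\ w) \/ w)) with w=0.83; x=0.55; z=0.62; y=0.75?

(w \/ z) = max(0.83, 0.62) = 0.83
(x \/ (w \/ z)) = max(0.55, 0.83) = 0.83
(x -> x): 0.55 ≤ 0.55, so result = 1
((x \/ (w \/ z)) -> (x -> x)): 0.83 ≤ 1, so result = 1
(z -> y): 0.62 ≤ 0.75, so result = 1
(((x \/ (w \/ z)) -> (x -> x)) /\ (z -> y)) = min(1, 1) = 1
(z /\ w) = min(0.62, 0.83) = 0.62
((z /\ w) \/ w) = max(0.62, 0.83) = 0.83
((((x \/ (w \/ z)) -> (x -> x)) /\ (z -> y)) -> ((z /\ w) \/ w)): 1 > 0.83, so result = 0.83

0.83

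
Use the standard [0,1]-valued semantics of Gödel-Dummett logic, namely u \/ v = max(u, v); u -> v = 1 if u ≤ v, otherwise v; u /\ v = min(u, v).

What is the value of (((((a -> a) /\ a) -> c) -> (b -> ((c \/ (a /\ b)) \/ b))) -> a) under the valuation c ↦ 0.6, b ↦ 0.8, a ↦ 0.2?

(a -> a): 0.2 ≤ 0.2, so result = 1
((a -> a) /\ a) = min(1, 0.2) = 0.2
(((a -> a) /\ a) -> c): 0.2 ≤ 0.6, so result = 1
(a /\ b) = min(0.2, 0.8) = 0.2
(c \/ (a /\ b)) = max(0.6, 0.2) = 0.6
((c \/ (a /\ b)) \/ b) = max(0.6, 0.8) = 0.8
(b -> ((c \/ (a /\ b)) \/ b)): 0.8 ≤ 0.8, so result = 1
((((a -> a) /\ a) -> c) -> (b -> ((c \/ (a /\ b)) \/ b))): 1 ≤ 1, so result = 1
(((((a -> a) /\ a) -> c) -> (b -> ((c \/ (a /\ b)) \/ b))) -> a): 1 > 0.2, so result = 0.2

0.20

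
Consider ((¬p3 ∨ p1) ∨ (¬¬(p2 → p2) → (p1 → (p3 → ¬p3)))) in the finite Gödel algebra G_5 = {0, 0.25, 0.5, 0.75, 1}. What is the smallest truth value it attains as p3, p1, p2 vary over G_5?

0.25

The minimum is attained at p3 = 0.25, p1 = 0.25, p2 = 0:
  ¬p3: Gödel ¬ of 0.25 = 0 (operand ≠ 0)
  (¬p3 ∨ p1) = max(0, 0.25) = 0.25
  (p2 → p2): 0 ≤ 0, so result = 1
  ¬(p2 → p2): Gödel ¬ of 1 = 0 (operand ≠ 0)
  ¬¬(p2 → p2): Gödel ¬ of 0 = 1 (operand is 0)
  ¬p3: Gödel ¬ of 0.25 = 0 (operand ≠ 0)
  (p3 → ¬p3): 0.25 > 0, so result = 0
  (p1 → (p3 → ¬p3)): 0.25 > 0, so result = 0
  (¬¬(p2 → p2) → (p1 → (p3 → ¬p3))): 1 > 0, so result = 0
  ((¬p3 ∨ p1) ∨ (¬¬(p2 → p2) → (p1 → (p3 → ¬p3)))) = max(0.25, 0) = 0.25
Checking all 125 assignments confirms none give a value below 0.25.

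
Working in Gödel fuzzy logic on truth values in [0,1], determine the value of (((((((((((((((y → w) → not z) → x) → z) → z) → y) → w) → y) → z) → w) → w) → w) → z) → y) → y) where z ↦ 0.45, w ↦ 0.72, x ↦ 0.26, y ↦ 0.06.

(y → w): 0.06 ≤ 0.72, so result = 1
not z: Gödel ¬ of 0.45 = 0 (operand ≠ 0)
((y → w) → not z): 1 > 0, so result = 0
(((y → w) → not z) → x): 0 ≤ 0.26, so result = 1
((((y → w) → not z) → x) → z): 1 > 0.45, so result = 0.45
(((((y → w) → not z) → x) → z) → z): 0.45 ≤ 0.45, so result = 1
((((((y → w) → not z) → x) → z) → z) → y): 1 > 0.06, so result = 0.06
(((((((y → w) → not z) → x) → z) → z) → y) → w): 0.06 ≤ 0.72, so result = 1
((((((((y → w) → not z) → x) → z) → z) → y) → w) → y): 1 > 0.06, so result = 0.06
(((((((((y → w) → not z) → x) → z) → z) → y) → w) → y) → z): 0.06 ≤ 0.45, so result = 1
((((((((((y → w) → not z) → x) → z) → z) → y) → w) → y) → z) → w): 1 > 0.72, so result = 0.72
(((((((((((y → w) → not z) → x) → z) → z) → y) → w) → y) → z) → w) → w): 0.72 ≤ 0.72, so result = 1
((((((((((((y → w) → not z) → x) → z) → z) → y) → w) → y) → z) → w) → w) → w): 1 > 0.72, so result = 0.72
(((((((((((((y → w) → not z) → x) → z) → z) → y) → w) → y) → z) → w) → w) → w) → z): 0.72 > 0.45, so result = 0.45
((((((((((((((y → w) → not z) → x) → z) → z) → y) → w) → y) → z) → w) → w) → w) → z) → y): 0.45 > 0.06, so result = 0.06
(((((((((((((((y → w) → not z) → x) → z) → z) → y) → w) → y) → z) → w) → w) → w) → z) → y) → y): 0.06 ≤ 0.06, so result = 1

1.00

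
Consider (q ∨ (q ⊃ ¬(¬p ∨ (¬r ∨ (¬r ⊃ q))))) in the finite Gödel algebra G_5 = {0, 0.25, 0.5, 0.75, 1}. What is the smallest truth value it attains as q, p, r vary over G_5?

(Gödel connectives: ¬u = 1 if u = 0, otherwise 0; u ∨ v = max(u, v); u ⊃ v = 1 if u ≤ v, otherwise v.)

The minimum is attained at q = 0.25, p = 0, r = 0:
  ¬p: Gödel ¬ of 0 = 1 (operand is 0)
  ¬r: Gödel ¬ of 0 = 1 (operand is 0)
  ¬r: Gödel ¬ of 0 = 1 (operand is 0)
  (¬r ⊃ q): 1 > 0.25, so result = 0.25
  (¬r ∨ (¬r ⊃ q)) = max(1, 0.25) = 1
  (¬p ∨ (¬r ∨ (¬r ⊃ q))) = max(1, 1) = 1
  ¬(¬p ∨ (¬r ∨ (¬r ⊃ q))): Gödel ¬ of 1 = 0 (operand ≠ 0)
  (q ⊃ ¬(¬p ∨ (¬r ∨ (¬r ⊃ q)))): 0.25 > 0, so result = 0
  (q ∨ (q ⊃ ¬(¬p ∨ (¬r ∨ (¬r ⊃ q))))) = max(0.25, 0) = 0.25
Checking all 125 assignments confirms none give a value below 0.25.

0.25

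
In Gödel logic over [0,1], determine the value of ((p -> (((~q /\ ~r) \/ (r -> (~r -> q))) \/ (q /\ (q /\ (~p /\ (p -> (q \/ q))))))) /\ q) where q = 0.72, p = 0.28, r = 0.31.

~q: Gödel ¬ of 0.72 = 0 (operand ≠ 0)
~r: Gödel ¬ of 0.31 = 0 (operand ≠ 0)
(~q /\ ~r) = min(0, 0) = 0
~r: Gödel ¬ of 0.31 = 0 (operand ≠ 0)
(~r -> q): 0 ≤ 0.72, so result = 1
(r -> (~r -> q)): 0.31 ≤ 1, so result = 1
((~q /\ ~r) \/ (r -> (~r -> q))) = max(0, 1) = 1
~p: Gödel ¬ of 0.28 = 0 (operand ≠ 0)
(q \/ q) = max(0.72, 0.72) = 0.72
(p -> (q \/ q)): 0.28 ≤ 0.72, so result = 1
(~p /\ (p -> (q \/ q))) = min(0, 1) = 0
(q /\ (~p /\ (p -> (q \/ q)))) = min(0.72, 0) = 0
(q /\ (q /\ (~p /\ (p -> (q \/ q))))) = min(0.72, 0) = 0
(((~q /\ ~r) \/ (r -> (~r -> q))) \/ (q /\ (q /\ (~p /\ (p -> (q \/ q)))))) = max(1, 0) = 1
(p -> (((~q /\ ~r) \/ (r -> (~r -> q))) \/ (q /\ (q /\ (~p /\ (p -> (q \/ q))))))): 0.28 ≤ 1, so result = 1
((p -> (((~q /\ ~r) \/ (r -> (~r -> q))) \/ (q /\ (q /\ (~p /\ (p -> (q \/ q))))))) /\ q) = min(1, 0.72) = 0.72

0.72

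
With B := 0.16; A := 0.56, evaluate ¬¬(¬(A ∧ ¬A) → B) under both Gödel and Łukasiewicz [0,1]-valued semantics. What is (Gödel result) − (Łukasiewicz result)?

0.40

Gödel evaluation:
  ¬A: Gödel ¬ of 0.56 = 0 (operand ≠ 0)
  (A ∧ ¬A) = min(0.56, 0) = 0
  ¬(A ∧ ¬A): Gödel ¬ of 0 = 1 (operand is 0)
  (¬(A ∧ ¬A) → B): 1 > 0.16, so result = 0.16
  ¬(¬(A ∧ ¬A) → B): Gödel ¬ of 0.16 = 0 (operand ≠ 0)
  ¬¬(¬(A ∧ ¬A) → B): Gödel ¬ of 0 = 1 (operand is 0)
  Gödel value = 1
Łukasiewicz evaluation:
  ¬A: Łukasiewicz ¬ gives 1 − 0.56 = 0.44
  (A ∧ ¬A) = min(0.56, 0.44) = 0.44
  ¬(A ∧ ¬A): Łukasiewicz ¬ gives 1 − 0.44 = 0.56
  (¬(A ∧ ¬A) → B): min(1, 1 − 0.56 + 0.16) = 0.6
  ¬(¬(A ∧ ¬A) → B): Łukasiewicz ¬ gives 1 − 0.6 = 0.4
  ¬¬(¬(A ∧ ¬A) → B): Łukasiewicz ¬ gives 1 − 0.4 = 0.6
  Łukasiewicz value = 0.6
Difference: 1 − 0.6 = 0.40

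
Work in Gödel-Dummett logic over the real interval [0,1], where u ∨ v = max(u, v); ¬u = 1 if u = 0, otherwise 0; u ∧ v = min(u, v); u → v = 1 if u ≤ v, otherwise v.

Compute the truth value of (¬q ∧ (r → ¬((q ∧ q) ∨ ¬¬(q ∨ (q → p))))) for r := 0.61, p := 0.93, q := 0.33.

0.00

¬q: Gödel ¬ of 0.33 = 0 (operand ≠ 0)
(q ∧ q) = min(0.33, 0.33) = 0.33
(q → p): 0.33 ≤ 0.93, so result = 1
(q ∨ (q → p)) = max(0.33, 1) = 1
¬(q ∨ (q → p)): Gödel ¬ of 1 = 0 (operand ≠ 0)
¬¬(q ∨ (q → p)): Gödel ¬ of 0 = 1 (operand is 0)
((q ∧ q) ∨ ¬¬(q ∨ (q → p))) = max(0.33, 1) = 1
¬((q ∧ q) ∨ ¬¬(q ∨ (q → p))): Gödel ¬ of 1 = 0 (operand ≠ 0)
(r → ¬((q ∧ q) ∨ ¬¬(q ∨ (q → p)))): 0.61 > 0, so result = 0
(¬q ∧ (r → ¬((q ∧ q) ∨ ¬¬(q ∨ (q → p))))) = min(0, 0) = 0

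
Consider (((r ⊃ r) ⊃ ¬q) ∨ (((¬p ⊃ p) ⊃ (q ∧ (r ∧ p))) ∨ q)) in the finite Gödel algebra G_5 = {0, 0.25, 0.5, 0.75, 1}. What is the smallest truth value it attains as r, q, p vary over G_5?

The minimum is attained at r = 0, q = 0.25, p = 0.25:
  (r ⊃ r): 0 ≤ 0, so result = 1
  ¬q: Gödel ¬ of 0.25 = 0 (operand ≠ 0)
  ((r ⊃ r) ⊃ ¬q): 1 > 0, so result = 0
  ¬p: Gödel ¬ of 0.25 = 0 (operand ≠ 0)
  (¬p ⊃ p): 0 ≤ 0.25, so result = 1
  (r ∧ p) = min(0, 0.25) = 0
  (q ∧ (r ∧ p)) = min(0.25, 0) = 0
  ((¬p ⊃ p) ⊃ (q ∧ (r ∧ p))): 1 > 0, so result = 0
  (((¬p ⊃ p) ⊃ (q ∧ (r ∧ p))) ∨ q) = max(0, 0.25) = 0.25
  (((r ⊃ r) ⊃ ¬q) ∨ (((¬p ⊃ p) ⊃ (q ∧ (r ∧ p))) ∨ q)) = max(0, 0.25) = 0.25
Checking all 125 assignments confirms none give a value below 0.25.

0.25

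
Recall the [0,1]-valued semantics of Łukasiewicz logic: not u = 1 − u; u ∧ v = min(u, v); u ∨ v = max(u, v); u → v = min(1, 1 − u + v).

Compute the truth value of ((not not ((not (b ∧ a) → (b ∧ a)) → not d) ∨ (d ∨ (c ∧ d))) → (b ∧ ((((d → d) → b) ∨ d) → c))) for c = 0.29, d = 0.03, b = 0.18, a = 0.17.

0.18

(b ∧ a) = min(0.18, 0.17) = 0.17
not (b ∧ a): Łukasiewicz ¬ gives 1 − 0.17 = 0.83
(b ∧ a) = min(0.18, 0.17) = 0.17
(not (b ∧ a) → (b ∧ a)): min(1, 1 − 0.83 + 0.17) = 0.34
not d: Łukasiewicz ¬ gives 1 − 0.03 = 0.97
((not (b ∧ a) → (b ∧ a)) → not d): min(1, 1 − 0.34 + 0.97) = 1
not ((not (b ∧ a) → (b ∧ a)) → not d): Łukasiewicz ¬ gives 1 − 1 = 0
not not ((not (b ∧ a) → (b ∧ a)) → not d): Łukasiewicz ¬ gives 1 − 0 = 1
(c ∧ d) = min(0.29, 0.03) = 0.03
(d ∨ (c ∧ d)) = max(0.03, 0.03) = 0.03
(not not ((not (b ∧ a) → (b ∧ a)) → not d) ∨ (d ∨ (c ∧ d))) = max(1, 0.03) = 1
(d → d): min(1, 1 − 0.03 + 0.03) = 1
((d → d) → b): min(1, 1 − 1 + 0.18) = 0.18
(((d → d) → b) ∨ d) = max(0.18, 0.03) = 0.18
((((d → d) → b) ∨ d) → c): min(1, 1 − 0.18 + 0.29) = 1
(b ∧ ((((d → d) → b) ∨ d) → c)) = min(0.18, 1) = 0.18
((not not ((not (b ∧ a) → (b ∧ a)) → not d) ∨ (d ∨ (c ∧ d))) → (b ∧ ((((d → d) → b) ∨ d) → c))): min(1, 1 − 1 + 0.18) = 0.18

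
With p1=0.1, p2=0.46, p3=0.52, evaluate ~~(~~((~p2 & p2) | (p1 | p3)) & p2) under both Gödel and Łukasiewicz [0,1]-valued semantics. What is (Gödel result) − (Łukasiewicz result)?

0.54

Gödel evaluation:
  ~p2: Gödel ¬ of 0.46 = 0 (operand ≠ 0)
  (~p2 & p2) = min(0, 0.46) = 0
  (p1 | p3) = max(0.1, 0.52) = 0.52
  ((~p2 & p2) | (p1 | p3)) = max(0, 0.52) = 0.52
  ~((~p2 & p2) | (p1 | p3)): Gödel ¬ of 0.52 = 0 (operand ≠ 0)
  ~~((~p2 & p2) | (p1 | p3)): Gödel ¬ of 0 = 1 (operand is 0)
  (~~((~p2 & p2) | (p1 | p3)) & p2) = min(1, 0.46) = 0.46
  ~(~~((~p2 & p2) | (p1 | p3)) & p2): Gödel ¬ of 0.46 = 0 (operand ≠ 0)
  ~~(~~((~p2 & p2) | (p1 | p3)) & p2): Gödel ¬ of 0 = 1 (operand is 0)
  Gödel value = 1
Łukasiewicz evaluation:
  ~p2: Łukasiewicz ¬ gives 1 − 0.46 = 0.54
  (~p2 & p2) = min(0.54, 0.46) = 0.46
  (p1 | p3) = max(0.1, 0.52) = 0.52
  ((~p2 & p2) | (p1 | p3)) = max(0.46, 0.52) = 0.52
  ~((~p2 & p2) | (p1 | p3)): Łukasiewicz ¬ gives 1 − 0.52 = 0.48
  ~~((~p2 & p2) | (p1 | p3)): Łukasiewicz ¬ gives 1 − 0.48 = 0.52
  (~~((~p2 & p2) | (p1 | p3)) & p2) = min(0.52, 0.46) = 0.46
  ~(~~((~p2 & p2) | (p1 | p3)) & p2): Łukasiewicz ¬ gives 1 − 0.46 = 0.54
  ~~(~~((~p2 & p2) | (p1 | p3)) & p2): Łukasiewicz ¬ gives 1 − 0.54 = 0.46
  Łukasiewicz value = 0.46
Difference: 1 − 0.46 = 0.54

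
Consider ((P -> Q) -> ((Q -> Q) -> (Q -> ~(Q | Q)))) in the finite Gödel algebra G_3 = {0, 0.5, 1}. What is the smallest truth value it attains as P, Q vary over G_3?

0.00

The minimum is attained at P = 0, Q = 0.5:
  (P -> Q): 0 ≤ 0.5, so result = 1
  (Q -> Q): 0.5 ≤ 0.5, so result = 1
  (Q | Q) = max(0.5, 0.5) = 0.5
  ~(Q | Q): Gödel ¬ of 0.5 = 0 (operand ≠ 0)
  (Q -> ~(Q | Q)): 0.5 > 0, so result = 0
  ((Q -> Q) -> (Q -> ~(Q | Q))): 1 > 0, so result = 0
  ((P -> Q) -> ((Q -> Q) -> (Q -> ~(Q | Q)))): 1 > 0, so result = 0
Checking all 9 assignments confirms none give a value below 0.00.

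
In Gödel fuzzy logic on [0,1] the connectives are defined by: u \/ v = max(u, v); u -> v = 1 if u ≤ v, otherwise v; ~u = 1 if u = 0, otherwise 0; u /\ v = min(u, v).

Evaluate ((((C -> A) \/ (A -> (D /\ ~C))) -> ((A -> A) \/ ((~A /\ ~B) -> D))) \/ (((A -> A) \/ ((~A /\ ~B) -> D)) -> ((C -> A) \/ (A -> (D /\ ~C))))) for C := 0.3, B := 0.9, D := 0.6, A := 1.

(C -> A): 0.3 ≤ 1, so result = 1
~C: Gödel ¬ of 0.3 = 0 (operand ≠ 0)
(D /\ ~C) = min(0.6, 0) = 0
(A -> (D /\ ~C)): 1 > 0, so result = 0
((C -> A) \/ (A -> (D /\ ~C))) = max(1, 0) = 1
(A -> A): 1 ≤ 1, so result = 1
~A: Gödel ¬ of 1 = 0 (operand ≠ 0)
~B: Gödel ¬ of 0.9 = 0 (operand ≠ 0)
(~A /\ ~B) = min(0, 0) = 0
((~A /\ ~B) -> D): 0 ≤ 0.6, so result = 1
((A -> A) \/ ((~A /\ ~B) -> D)) = max(1, 1) = 1
(((C -> A) \/ (A -> (D /\ ~C))) -> ((A -> A) \/ ((~A /\ ~B) -> D))): 1 ≤ 1, so result = 1
(A -> A): 1 ≤ 1, so result = 1
~A: Gödel ¬ of 1 = 0 (operand ≠ 0)
~B: Gödel ¬ of 0.9 = 0 (operand ≠ 0)
(~A /\ ~B) = min(0, 0) = 0
((~A /\ ~B) -> D): 0 ≤ 0.6, so result = 1
((A -> A) \/ ((~A /\ ~B) -> D)) = max(1, 1) = 1
(C -> A): 0.3 ≤ 1, so result = 1
~C: Gödel ¬ of 0.3 = 0 (operand ≠ 0)
(D /\ ~C) = min(0.6, 0) = 0
(A -> (D /\ ~C)): 1 > 0, so result = 0
((C -> A) \/ (A -> (D /\ ~C))) = max(1, 0) = 1
(((A -> A) \/ ((~A /\ ~B) -> D)) -> ((C -> A) \/ (A -> (D /\ ~C)))): 1 ≤ 1, so result = 1
((((C -> A) \/ (A -> (D /\ ~C))) -> ((A -> A) \/ ((~A /\ ~B) -> D))) \/ (((A -> A) \/ ((~A /\ ~B) -> D)) -> ((C -> A) \/ (A -> (D /\ ~C))))) = max(1, 1) = 1

1.00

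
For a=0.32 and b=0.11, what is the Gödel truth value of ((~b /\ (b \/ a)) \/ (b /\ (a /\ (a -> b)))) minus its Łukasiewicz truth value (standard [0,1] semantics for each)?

-0.21

Gödel evaluation:
  ~b: Gödel ¬ of 0.11 = 0 (operand ≠ 0)
  (b \/ a) = max(0.11, 0.32) = 0.32
  (~b /\ (b \/ a)) = min(0, 0.32) = 0
  (a -> b): 0.32 > 0.11, so result = 0.11
  (a /\ (a -> b)) = min(0.32, 0.11) = 0.11
  (b /\ (a /\ (a -> b))) = min(0.11, 0.11) = 0.11
  ((~b /\ (b \/ a)) \/ (b /\ (a /\ (a -> b)))) = max(0, 0.11) = 0.11
  Gödel value = 0.11
Łukasiewicz evaluation:
  ~b: Łukasiewicz ¬ gives 1 − 0.11 = 0.89
  (b \/ a) = max(0.11, 0.32) = 0.32
  (~b /\ (b \/ a)) = min(0.89, 0.32) = 0.32
  (a -> b): min(1, 1 − 0.32 + 0.11) = 0.79
  (a /\ (a -> b)) = min(0.32, 0.79) = 0.32
  (b /\ (a /\ (a -> b))) = min(0.11, 0.32) = 0.11
  ((~b /\ (b \/ a)) \/ (b /\ (a /\ (a -> b)))) = max(0.32, 0.11) = 0.32
  Łukasiewicz value = 0.32
Difference: 0.11 − 0.32 = -0.21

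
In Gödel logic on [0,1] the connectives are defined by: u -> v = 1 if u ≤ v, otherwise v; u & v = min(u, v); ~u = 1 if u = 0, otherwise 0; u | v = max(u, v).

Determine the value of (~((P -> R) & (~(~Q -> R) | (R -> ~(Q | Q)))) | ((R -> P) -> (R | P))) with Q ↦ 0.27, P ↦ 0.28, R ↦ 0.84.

(P -> R): 0.28 ≤ 0.84, so result = 1
~Q: Gödel ¬ of 0.27 = 0 (operand ≠ 0)
(~Q -> R): 0 ≤ 0.84, so result = 1
~(~Q -> R): Gödel ¬ of 1 = 0 (operand ≠ 0)
(Q | Q) = max(0.27, 0.27) = 0.27
~(Q | Q): Gödel ¬ of 0.27 = 0 (operand ≠ 0)
(R -> ~(Q | Q)): 0.84 > 0, so result = 0
(~(~Q -> R) | (R -> ~(Q | Q))) = max(0, 0) = 0
((P -> R) & (~(~Q -> R) | (R -> ~(Q | Q)))) = min(1, 0) = 0
~((P -> R) & (~(~Q -> R) | (R -> ~(Q | Q)))): Gödel ¬ of 0 = 1 (operand is 0)
(R -> P): 0.84 > 0.28, so result = 0.28
(R | P) = max(0.84, 0.28) = 0.84
((R -> P) -> (R | P)): 0.28 ≤ 0.84, so result = 1
(~((P -> R) & (~(~Q -> R) | (R -> ~(Q | Q)))) | ((R -> P) -> (R | P))) = max(1, 1) = 1

1.00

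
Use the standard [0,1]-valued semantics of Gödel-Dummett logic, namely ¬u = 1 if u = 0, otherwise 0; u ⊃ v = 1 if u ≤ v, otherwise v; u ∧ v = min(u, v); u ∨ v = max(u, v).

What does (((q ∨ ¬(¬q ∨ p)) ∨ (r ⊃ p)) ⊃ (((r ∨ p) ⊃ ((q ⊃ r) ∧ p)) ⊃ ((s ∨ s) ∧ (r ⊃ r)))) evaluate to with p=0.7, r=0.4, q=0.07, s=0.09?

0.09

¬q: Gödel ¬ of 0.07 = 0 (operand ≠ 0)
(¬q ∨ p) = max(0, 0.7) = 0.7
¬(¬q ∨ p): Gödel ¬ of 0.7 = 0 (operand ≠ 0)
(q ∨ ¬(¬q ∨ p)) = max(0.07, 0) = 0.07
(r ⊃ p): 0.4 ≤ 0.7, so result = 1
((q ∨ ¬(¬q ∨ p)) ∨ (r ⊃ p)) = max(0.07, 1) = 1
(r ∨ p) = max(0.4, 0.7) = 0.7
(q ⊃ r): 0.07 ≤ 0.4, so result = 1
((q ⊃ r) ∧ p) = min(1, 0.7) = 0.7
((r ∨ p) ⊃ ((q ⊃ r) ∧ p)): 0.7 ≤ 0.7, so result = 1
(s ∨ s) = max(0.09, 0.09) = 0.09
(r ⊃ r): 0.4 ≤ 0.4, so result = 1
((s ∨ s) ∧ (r ⊃ r)) = min(0.09, 1) = 0.09
(((r ∨ p) ⊃ ((q ⊃ r) ∧ p)) ⊃ ((s ∨ s) ∧ (r ⊃ r))): 1 > 0.09, so result = 0.09
(((q ∨ ¬(¬q ∨ p)) ∨ (r ⊃ p)) ⊃ (((r ∨ p) ⊃ ((q ⊃ r) ∧ p)) ⊃ ((s ∨ s) ∧ (r ⊃ r)))): 1 > 0.09, so result = 0.09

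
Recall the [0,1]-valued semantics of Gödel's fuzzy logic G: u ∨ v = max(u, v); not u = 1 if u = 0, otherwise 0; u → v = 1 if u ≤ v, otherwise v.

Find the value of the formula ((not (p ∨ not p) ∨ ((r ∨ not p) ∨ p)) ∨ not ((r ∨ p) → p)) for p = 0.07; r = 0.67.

0.67

not p: Gödel ¬ of 0.07 = 0 (operand ≠ 0)
(p ∨ not p) = max(0.07, 0) = 0.07
not (p ∨ not p): Gödel ¬ of 0.07 = 0 (operand ≠ 0)
not p: Gödel ¬ of 0.07 = 0 (operand ≠ 0)
(r ∨ not p) = max(0.67, 0) = 0.67
((r ∨ not p) ∨ p) = max(0.67, 0.07) = 0.67
(not (p ∨ not p) ∨ ((r ∨ not p) ∨ p)) = max(0, 0.67) = 0.67
(r ∨ p) = max(0.67, 0.07) = 0.67
((r ∨ p) → p): 0.67 > 0.07, so result = 0.07
not ((r ∨ p) → p): Gödel ¬ of 0.07 = 0 (operand ≠ 0)
((not (p ∨ not p) ∨ ((r ∨ not p) ∨ p)) ∨ not ((r ∨ p) → p)) = max(0.67, 0) = 0.67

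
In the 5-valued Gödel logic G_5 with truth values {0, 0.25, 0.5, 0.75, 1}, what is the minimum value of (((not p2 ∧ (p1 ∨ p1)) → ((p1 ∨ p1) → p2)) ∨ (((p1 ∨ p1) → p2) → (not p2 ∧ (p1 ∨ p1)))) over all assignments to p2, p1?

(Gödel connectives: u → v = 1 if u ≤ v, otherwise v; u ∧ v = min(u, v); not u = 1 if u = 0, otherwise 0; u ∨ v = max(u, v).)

Every assignment gives 1. For instance at p2 = 0, p1 = 0:
  not p2: Gödel ¬ of 0 = 1 (operand is 0)
  (p1 ∨ p1) = max(0, 0) = 0
  (not p2 ∧ (p1 ∨ p1)) = min(1, 0) = 0
  (p1 ∨ p1) = max(0, 0) = 0
  ((p1 ∨ p1) → p2): 0 ≤ 0, so result = 1
  ((not p2 ∧ (p1 ∨ p1)) → ((p1 ∨ p1) → p2)): 0 ≤ 1, so result = 1
  (p1 ∨ p1) = max(0, 0) = 0
  ((p1 ∨ p1) → p2): 0 ≤ 0, so result = 1
  not p2: Gödel ¬ of 0 = 1 (operand is 0)
  (p1 ∨ p1) = max(0, 0) = 0
  (not p2 ∧ (p1 ∨ p1)) = min(1, 0) = 0
  (((p1 ∨ p1) → p2) → (not p2 ∧ (p1 ∨ p1))): 1 > 0, so result = 0
  (((not p2 ∧ (p1 ∨ p1)) → ((p1 ∨ p1) → p2)) ∨ (((p1 ∨ p1) → p2) → (not p2 ∧ (p1 ∨ p1)))) = max(1, 0) = 1
All 25 assignments give value 1 — the formula is a G_5-tautology.

1.00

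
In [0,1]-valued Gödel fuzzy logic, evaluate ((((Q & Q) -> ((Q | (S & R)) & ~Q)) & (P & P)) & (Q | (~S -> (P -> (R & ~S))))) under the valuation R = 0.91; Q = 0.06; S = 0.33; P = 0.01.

(Q & Q) = min(0.06, 0.06) = 0.06
(S & R) = min(0.33, 0.91) = 0.33
(Q | (S & R)) = max(0.06, 0.33) = 0.33
~Q: Gödel ¬ of 0.06 = 0 (operand ≠ 0)
((Q | (S & R)) & ~Q) = min(0.33, 0) = 0
((Q & Q) -> ((Q | (S & R)) & ~Q)): 0.06 > 0, so result = 0
(P & P) = min(0.01, 0.01) = 0.01
(((Q & Q) -> ((Q | (S & R)) & ~Q)) & (P & P)) = min(0, 0.01) = 0
~S: Gödel ¬ of 0.33 = 0 (operand ≠ 0)
~S: Gödel ¬ of 0.33 = 0 (operand ≠ 0)
(R & ~S) = min(0.91, 0) = 0
(P -> (R & ~S)): 0.01 > 0, so result = 0
(~S -> (P -> (R & ~S))): 0 ≤ 0, so result = 1
(Q | (~S -> (P -> (R & ~S)))) = max(0.06, 1) = 1
((((Q & Q) -> ((Q | (S & R)) & ~Q)) & (P & P)) & (Q | (~S -> (P -> (R & ~S))))) = min(0, 1) = 0

0.00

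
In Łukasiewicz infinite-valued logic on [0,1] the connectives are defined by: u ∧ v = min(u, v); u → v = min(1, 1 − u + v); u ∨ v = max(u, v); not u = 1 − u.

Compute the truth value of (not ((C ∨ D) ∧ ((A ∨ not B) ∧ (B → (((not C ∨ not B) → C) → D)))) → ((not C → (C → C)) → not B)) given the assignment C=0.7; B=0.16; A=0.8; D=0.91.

(C ∨ D) = max(0.7, 0.91) = 0.91
not B: Łukasiewicz ¬ gives 1 − 0.16 = 0.84
(A ∨ not B) = max(0.8, 0.84) = 0.84
not C: Łukasiewicz ¬ gives 1 − 0.7 = 0.3
not B: Łukasiewicz ¬ gives 1 − 0.16 = 0.84
(not C ∨ not B) = max(0.3, 0.84) = 0.84
((not C ∨ not B) → C): min(1, 1 − 0.84 + 0.7) = 0.86
(((not C ∨ not B) → C) → D): min(1, 1 − 0.86 + 0.91) = 1
(B → (((not C ∨ not B) → C) → D)): min(1, 1 − 0.16 + 1) = 1
((A ∨ not B) ∧ (B → (((not C ∨ not B) → C) → D))) = min(0.84, 1) = 0.84
((C ∨ D) ∧ ((A ∨ not B) ∧ (B → (((not C ∨ not B) → C) → D)))) = min(0.91, 0.84) = 0.84
not ((C ∨ D) ∧ ((A ∨ not B) ∧ (B → (((not C ∨ not B) → C) → D)))): Łukasiewicz ¬ gives 1 − 0.84 = 0.16
not C: Łukasiewicz ¬ gives 1 − 0.7 = 0.3
(C → C): min(1, 1 − 0.7 + 0.7) = 1
(not C → (C → C)): min(1, 1 − 0.3 + 1) = 1
not B: Łukasiewicz ¬ gives 1 − 0.16 = 0.84
((not C → (C → C)) → not B): min(1, 1 − 1 + 0.84) = 0.84
(not ((C ∨ D) ∧ ((A ∨ not B) ∧ (B → (((not C ∨ not B) → C) → D)))) → ((not C → (C → C)) → not B)): min(1, 1 − 0.16 + 0.84) = 1

1.00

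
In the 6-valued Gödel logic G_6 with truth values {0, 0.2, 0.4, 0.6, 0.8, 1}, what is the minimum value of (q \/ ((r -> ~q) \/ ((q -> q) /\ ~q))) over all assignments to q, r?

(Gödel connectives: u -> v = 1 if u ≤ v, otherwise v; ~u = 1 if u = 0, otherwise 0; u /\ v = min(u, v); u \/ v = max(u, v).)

The minimum is attained at q = 0.2, r = 0.2:
  ~q: Gödel ¬ of 0.2 = 0 (operand ≠ 0)
  (r -> ~q): 0.2 > 0, so result = 0
  (q -> q): 0.2 ≤ 0.2, so result = 1
  ~q: Gödel ¬ of 0.2 = 0 (operand ≠ 0)
  ((q -> q) /\ ~q) = min(1, 0) = 0
  ((r -> ~q) \/ ((q -> q) /\ ~q)) = max(0, 0) = 0
  (q \/ ((r -> ~q) \/ ((q -> q) /\ ~q))) = max(0.2, 0) = 0.2
Checking all 36 assignments confirms none give a value below 0.20.

0.20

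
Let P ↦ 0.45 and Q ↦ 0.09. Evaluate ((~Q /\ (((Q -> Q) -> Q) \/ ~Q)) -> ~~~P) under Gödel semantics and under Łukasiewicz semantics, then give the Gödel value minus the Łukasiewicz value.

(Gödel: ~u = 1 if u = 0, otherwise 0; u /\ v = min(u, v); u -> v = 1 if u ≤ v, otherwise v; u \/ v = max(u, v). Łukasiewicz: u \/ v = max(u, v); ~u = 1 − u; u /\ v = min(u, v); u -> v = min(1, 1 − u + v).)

0.36

Gödel evaluation:
  ~Q: Gödel ¬ of 0.09 = 0 (operand ≠ 0)
  (Q -> Q): 0.09 ≤ 0.09, so result = 1
  ((Q -> Q) -> Q): 1 > 0.09, so result = 0.09
  ~Q: Gödel ¬ of 0.09 = 0 (operand ≠ 0)
  (((Q -> Q) -> Q) \/ ~Q) = max(0.09, 0) = 0.09
  (~Q /\ (((Q -> Q) -> Q) \/ ~Q)) = min(0, 0.09) = 0
  ~P: Gödel ¬ of 0.45 = 0 (operand ≠ 0)
  ~~P: Gödel ¬ of 0 = 1 (operand is 0)
  ~~~P: Gödel ¬ of 1 = 0 (operand ≠ 0)
  ((~Q /\ (((Q -> Q) -> Q) \/ ~Q)) -> ~~~P): 0 ≤ 0, so result = 1
  Gödel value = 1
Łukasiewicz evaluation:
  ~Q: Łukasiewicz ¬ gives 1 − 0.09 = 0.91
  (Q -> Q): min(1, 1 − 0.09 + 0.09) = 1
  ((Q -> Q) -> Q): min(1, 1 − 1 + 0.09) = 0.09
  ~Q: Łukasiewicz ¬ gives 1 − 0.09 = 0.91
  (((Q -> Q) -> Q) \/ ~Q) = max(0.09, 0.91) = 0.91
  (~Q /\ (((Q -> Q) -> Q) \/ ~Q)) = min(0.91, 0.91) = 0.91
  ~P: Łukasiewicz ¬ gives 1 − 0.45 = 0.55
  ~~P: Łukasiewicz ¬ gives 1 − 0.55 = 0.45
  ~~~P: Łukasiewicz ¬ gives 1 − 0.45 = 0.55
  ((~Q /\ (((Q -> Q) -> Q) \/ ~Q)) -> ~~~P): min(1, 1 − 0.91 + 0.55) = 0.64
  Łukasiewicz value = 0.64
Difference: 1 − 0.64 = 0.36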